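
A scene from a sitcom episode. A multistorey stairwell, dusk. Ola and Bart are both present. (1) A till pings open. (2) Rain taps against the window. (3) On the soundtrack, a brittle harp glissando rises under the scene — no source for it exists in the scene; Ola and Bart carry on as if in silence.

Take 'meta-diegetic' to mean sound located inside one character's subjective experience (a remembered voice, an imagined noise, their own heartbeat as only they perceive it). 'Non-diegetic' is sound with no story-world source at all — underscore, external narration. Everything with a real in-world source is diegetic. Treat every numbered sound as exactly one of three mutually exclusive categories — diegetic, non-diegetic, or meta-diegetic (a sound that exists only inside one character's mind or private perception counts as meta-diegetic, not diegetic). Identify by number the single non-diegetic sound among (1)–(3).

3

Sound (1): the sound comes from a till physically present in the location, so diegetic.
Sound (2): ambient/room sound belonging to the story's physical space, so diegetic.
(3) is non-diegetic: nothing in the stairwell produces it and the characters don't hear it — pure soundtrack.
Only (3) is non-diegetic.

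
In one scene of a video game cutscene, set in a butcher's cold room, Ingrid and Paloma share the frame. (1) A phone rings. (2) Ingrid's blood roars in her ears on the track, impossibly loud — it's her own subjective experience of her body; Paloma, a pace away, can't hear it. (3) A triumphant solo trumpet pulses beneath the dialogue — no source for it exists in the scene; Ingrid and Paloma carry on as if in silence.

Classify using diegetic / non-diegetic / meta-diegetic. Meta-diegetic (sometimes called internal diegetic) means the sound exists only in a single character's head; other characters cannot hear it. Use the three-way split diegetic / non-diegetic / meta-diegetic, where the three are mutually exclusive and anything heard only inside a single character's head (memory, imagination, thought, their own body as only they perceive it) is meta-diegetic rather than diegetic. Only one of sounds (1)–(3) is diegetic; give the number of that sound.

(1) is diegetic: an in-world source (a phone); characters could hear it.
(2) a subjective body sound — Ingrid's private perception, inaudible to Paloma → meta-diegetic.
Sound (3): nothing in the cold room produces it and the characters don't hear it — pure soundtrack, so non-diegetic.
Only (1) is diegetic.

1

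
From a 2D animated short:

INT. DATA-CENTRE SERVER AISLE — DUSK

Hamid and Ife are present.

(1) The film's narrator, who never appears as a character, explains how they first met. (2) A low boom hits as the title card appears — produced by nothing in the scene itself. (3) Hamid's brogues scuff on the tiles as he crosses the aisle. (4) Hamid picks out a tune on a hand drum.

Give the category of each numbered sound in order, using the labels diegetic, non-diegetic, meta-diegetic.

(1) is non-diegetic: external voice-over — not a character, not heard by anyone in the scene.
(2) it's a sound-design accent with no in-world source; no one in the scene can hear it → non-diegetic.
(3) is diegetic: it's the physical sound of Hamid moving in the space.
(4) is diegetic: a character is playing a hand drum on screen.

non-diegetic, non-diegetic, diegetic, diegetic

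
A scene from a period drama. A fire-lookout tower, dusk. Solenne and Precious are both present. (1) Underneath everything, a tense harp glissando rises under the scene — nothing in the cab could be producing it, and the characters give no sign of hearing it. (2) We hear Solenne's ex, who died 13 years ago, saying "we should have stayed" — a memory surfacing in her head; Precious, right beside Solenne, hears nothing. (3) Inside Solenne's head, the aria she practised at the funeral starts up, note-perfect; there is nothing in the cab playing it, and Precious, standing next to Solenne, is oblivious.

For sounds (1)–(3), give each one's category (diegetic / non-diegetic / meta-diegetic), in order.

Sound (1): nothing in the cab produces it and the characters don't hear it — pure soundtrack, so non-diegetic.
(2) is meta-diegetic: the voice is a memory playing only inside Solenne's mind; Precious can't hear it.
(3) the music is a memory playing inside Solenne's mind alone; no real-world source, Precious can't hear it → meta-diegetic.

non-diegetic, meta-diegetic, meta-diegetic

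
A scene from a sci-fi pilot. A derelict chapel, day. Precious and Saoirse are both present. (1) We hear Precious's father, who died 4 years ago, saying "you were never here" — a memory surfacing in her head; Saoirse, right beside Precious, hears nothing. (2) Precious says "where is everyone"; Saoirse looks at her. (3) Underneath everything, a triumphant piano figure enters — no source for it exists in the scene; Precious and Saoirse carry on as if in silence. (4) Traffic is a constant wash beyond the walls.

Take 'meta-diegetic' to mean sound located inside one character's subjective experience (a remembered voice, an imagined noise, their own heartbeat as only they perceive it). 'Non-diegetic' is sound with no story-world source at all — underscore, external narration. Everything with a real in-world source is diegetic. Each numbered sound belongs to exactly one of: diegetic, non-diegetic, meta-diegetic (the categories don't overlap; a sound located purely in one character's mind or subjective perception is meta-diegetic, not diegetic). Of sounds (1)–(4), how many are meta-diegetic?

1

Sound (1): a remembered line, private to Precious — not present in the room, not audible to Saoirse, so meta-diegetic.
Sound (2): spoken by a character present in the story world, so diegetic.
Sound (3): it has no source in the story world and no character can hear it — it's underscore, so non-diegetic.
(4) is diegetic: ambient/room sound belonging to the story's physical space.
Meta-diegetic: (1) — that's 1.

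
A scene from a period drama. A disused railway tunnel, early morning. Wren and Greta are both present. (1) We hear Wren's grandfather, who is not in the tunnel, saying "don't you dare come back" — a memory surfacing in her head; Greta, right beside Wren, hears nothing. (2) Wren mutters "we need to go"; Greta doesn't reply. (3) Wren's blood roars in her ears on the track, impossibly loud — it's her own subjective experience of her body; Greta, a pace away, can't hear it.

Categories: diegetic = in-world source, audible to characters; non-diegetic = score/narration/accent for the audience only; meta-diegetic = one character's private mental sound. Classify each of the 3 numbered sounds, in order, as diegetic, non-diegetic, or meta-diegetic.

(1) is meta-diegetic: it's Wren's recollection rendered as sound; the other character can't hear it.
Sound (2): Wren is a character speaking aloud in the scene, so diegetic.
(3) point-of-audition from inside Wren's body; not a sound in the room → meta-diegetic.

meta-diegetic, diegetic, meta-diegetic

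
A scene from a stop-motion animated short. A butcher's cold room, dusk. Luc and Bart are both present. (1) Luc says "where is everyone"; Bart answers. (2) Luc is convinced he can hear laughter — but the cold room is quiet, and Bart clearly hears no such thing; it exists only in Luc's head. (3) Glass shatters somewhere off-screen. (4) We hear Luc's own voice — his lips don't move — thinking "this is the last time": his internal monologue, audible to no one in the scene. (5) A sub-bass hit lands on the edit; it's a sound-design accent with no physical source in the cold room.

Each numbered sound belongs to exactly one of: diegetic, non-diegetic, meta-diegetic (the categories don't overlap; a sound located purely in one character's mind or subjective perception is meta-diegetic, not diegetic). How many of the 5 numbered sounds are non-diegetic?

(1) Luc is a character speaking aloud in the scene → diegetic.
(2) is meta-diegetic: Luc alone 'hears' it — an imagined sound, not present in the space.
(3) is diegetic: the sound comes from glass physically present in the location.
(4) internal monologue — inside Luc's mind, not spoken into the scene → meta-diegetic.
(5) it's a sound-design accent with no in-world source; no one in the scene can hear it → non-diegetic.
So 1 of the 5 is non-diegetic: (5).

1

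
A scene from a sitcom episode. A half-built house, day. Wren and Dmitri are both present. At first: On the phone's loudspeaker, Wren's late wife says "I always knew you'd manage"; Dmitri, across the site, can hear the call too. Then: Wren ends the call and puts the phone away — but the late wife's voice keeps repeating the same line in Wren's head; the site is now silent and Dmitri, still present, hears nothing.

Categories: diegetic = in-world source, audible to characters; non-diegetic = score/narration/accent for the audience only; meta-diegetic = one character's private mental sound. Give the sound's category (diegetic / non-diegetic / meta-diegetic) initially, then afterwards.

Initially: the loudspeaker is an in-world source; both Wren and Dmitri hear the call → diegetic.
Afterwards: with the phone off, the voice continues only as Wren's private mental replay — Dmitri can't hear it → meta-diegetic.

diegetic, meta-diegetic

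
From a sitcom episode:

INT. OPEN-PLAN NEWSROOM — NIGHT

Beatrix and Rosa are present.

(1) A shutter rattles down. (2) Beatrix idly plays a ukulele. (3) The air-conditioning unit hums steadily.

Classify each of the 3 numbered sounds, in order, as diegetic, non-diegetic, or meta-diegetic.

diegetic, diegetic, diegetic

(1) the sound comes from a shutter physically present in the location → diegetic.
(2) the instrument and the performer are both in the scene → diegetic.
(3) is diegetic: the air-conditioning unit is part of the location's real environment.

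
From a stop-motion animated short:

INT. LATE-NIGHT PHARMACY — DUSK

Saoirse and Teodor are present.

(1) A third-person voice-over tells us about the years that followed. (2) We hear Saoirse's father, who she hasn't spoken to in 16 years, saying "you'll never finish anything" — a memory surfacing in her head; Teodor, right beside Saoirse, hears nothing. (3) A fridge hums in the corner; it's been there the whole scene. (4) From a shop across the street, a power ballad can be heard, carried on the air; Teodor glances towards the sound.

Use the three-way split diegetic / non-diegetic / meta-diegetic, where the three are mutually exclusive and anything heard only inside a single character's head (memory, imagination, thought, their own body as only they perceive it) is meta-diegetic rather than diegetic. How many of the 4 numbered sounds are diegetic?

2

(1) is non-diegetic: the narrator exists outside the story world, addressing only the audience.
(2) it's Saoirse's recollection rendered as sound; the other character can't hear it → meta-diegetic.
(3) is diegetic: ambient/room sound belonging to the story's physical space.
(4) it's coming from a shop across the street — a location within the story world — and Teodor reacts → diegetic.
Diegetic: (3), (4) — that's 2.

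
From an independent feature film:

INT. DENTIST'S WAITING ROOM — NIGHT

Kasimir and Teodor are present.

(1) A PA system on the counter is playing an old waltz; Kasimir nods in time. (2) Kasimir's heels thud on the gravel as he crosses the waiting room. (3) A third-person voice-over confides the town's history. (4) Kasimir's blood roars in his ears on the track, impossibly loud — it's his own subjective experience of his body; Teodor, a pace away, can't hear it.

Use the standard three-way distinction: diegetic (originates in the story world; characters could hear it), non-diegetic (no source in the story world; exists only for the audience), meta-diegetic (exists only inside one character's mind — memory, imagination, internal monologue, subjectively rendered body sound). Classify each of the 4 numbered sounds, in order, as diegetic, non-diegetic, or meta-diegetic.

(1) source music from a PA system, which exists in the story world → diegetic.
(2) is diegetic: Kasimir's footsteps are produced in the story world.
(3) is non-diegetic: external voice-over — not a character, not heard by anyone in the scene.
(4) is meta-diegetic: it's Kasimir's internal bodily sensation rendered as sound; only Kasimir 'hears' it.

diegetic, diegetic, non-diegetic, meta-diegetic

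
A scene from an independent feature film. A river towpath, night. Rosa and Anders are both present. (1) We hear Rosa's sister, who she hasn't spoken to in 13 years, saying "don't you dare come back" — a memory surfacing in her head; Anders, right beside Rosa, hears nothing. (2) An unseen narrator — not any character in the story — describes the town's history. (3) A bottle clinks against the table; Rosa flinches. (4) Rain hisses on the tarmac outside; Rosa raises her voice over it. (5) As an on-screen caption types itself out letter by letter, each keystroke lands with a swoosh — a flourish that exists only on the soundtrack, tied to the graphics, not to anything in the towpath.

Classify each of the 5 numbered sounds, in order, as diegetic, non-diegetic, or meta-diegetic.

meta-diegetic, non-diegetic, diegetic, diegetic, non-diegetic

Sound (1): the voice is a memory playing only inside Rosa's mind; Anders can't hear it, so meta-diegetic.
Sound (2): commentary laid over the scene from outside the fiction, so non-diegetic.
Sound (3): the sound comes from a bottle physically present in the location, so diegetic.
(4) it's the actual ambient sound of the location → diegetic.
(5) it accompanies on-screen graphics, not anything inside the story world → non-diegetic.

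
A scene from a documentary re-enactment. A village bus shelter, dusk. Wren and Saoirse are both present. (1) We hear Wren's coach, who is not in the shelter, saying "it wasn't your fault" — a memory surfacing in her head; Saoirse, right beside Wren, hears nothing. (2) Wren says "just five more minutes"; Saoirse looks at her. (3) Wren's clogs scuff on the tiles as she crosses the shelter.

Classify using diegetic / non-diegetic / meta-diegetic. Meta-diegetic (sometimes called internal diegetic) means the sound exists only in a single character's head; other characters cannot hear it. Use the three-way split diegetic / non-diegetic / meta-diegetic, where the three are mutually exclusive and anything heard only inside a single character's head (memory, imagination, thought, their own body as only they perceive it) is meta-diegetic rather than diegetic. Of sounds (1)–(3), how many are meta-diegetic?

Sound (1): it's Wren's recollection rendered as sound; the other character can't hear it, so meta-diegetic.
(2) on-screen dialogue — Wren speaks and Saoirse is there to hear → diegetic.
(3) is diegetic: a character's body making contact with the set — an in-world sound.
Meta-diegetic: (1) — that's 1.

1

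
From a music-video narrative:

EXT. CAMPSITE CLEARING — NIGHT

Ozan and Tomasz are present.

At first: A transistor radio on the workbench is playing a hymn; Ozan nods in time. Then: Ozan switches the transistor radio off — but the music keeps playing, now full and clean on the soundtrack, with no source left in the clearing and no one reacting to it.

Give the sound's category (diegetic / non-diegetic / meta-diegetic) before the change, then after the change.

Before the change: a transistor radio is a real in-scene source and Ozan reacts to it → diegetic.
After the change: there is no longer any in-world source and no one can hear it — it has become underscore → non-diegetic.

diegetic, non-diegetic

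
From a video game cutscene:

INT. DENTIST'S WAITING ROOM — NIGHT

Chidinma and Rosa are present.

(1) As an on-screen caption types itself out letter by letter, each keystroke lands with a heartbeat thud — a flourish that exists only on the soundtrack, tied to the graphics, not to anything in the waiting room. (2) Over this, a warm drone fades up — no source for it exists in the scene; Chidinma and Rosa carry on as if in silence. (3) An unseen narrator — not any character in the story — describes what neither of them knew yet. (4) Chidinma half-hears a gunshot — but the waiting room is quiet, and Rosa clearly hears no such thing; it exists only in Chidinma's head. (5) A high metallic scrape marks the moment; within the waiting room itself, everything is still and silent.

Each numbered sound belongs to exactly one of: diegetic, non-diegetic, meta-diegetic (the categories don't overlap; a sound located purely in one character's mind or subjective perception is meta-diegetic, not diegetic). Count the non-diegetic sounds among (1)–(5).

4

Sound (1): sound married to a title/caption — outside the diegesis by definition, so non-diegetic.
(2) nothing in the waiting room produces it and the characters don't hear it — pure soundtrack → non-diegetic.
(3) commentary laid over the scene from outside the fiction → non-diegetic.
(4) subjective to Chidinma: the waiting room is silent and Rosa hears nothing → meta-diegetic.
(5) is non-diegetic: an editorial stinger — it belongs to the cut, not the story world.
So 4 of the 5 are non-diegetic: (1), (2), (3), (5).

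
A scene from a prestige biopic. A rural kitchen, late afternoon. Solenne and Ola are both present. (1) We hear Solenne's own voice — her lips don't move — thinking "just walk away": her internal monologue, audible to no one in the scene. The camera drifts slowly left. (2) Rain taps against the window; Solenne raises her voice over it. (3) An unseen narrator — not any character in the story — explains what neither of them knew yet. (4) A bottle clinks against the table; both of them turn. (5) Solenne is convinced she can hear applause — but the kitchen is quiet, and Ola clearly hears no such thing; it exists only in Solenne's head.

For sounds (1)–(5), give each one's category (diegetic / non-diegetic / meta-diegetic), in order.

Sound (1): internal monologue — inside Solenne's mind, not spoken into the scene, so meta-diegetic.
(2) rain is part of the location's real environment → diegetic.
(3) is non-diegetic: external voice-over — not a character, not heard by anyone in the scene.
(4) an in-world source (a bottle); characters could hear it → diegetic.
(5) subjective to Solenne: the kitchen is silent and Ola hears nothing → meta-diegetic.

meta-diegetic, diegetic, non-diegetic, diegetic, meta-diegetic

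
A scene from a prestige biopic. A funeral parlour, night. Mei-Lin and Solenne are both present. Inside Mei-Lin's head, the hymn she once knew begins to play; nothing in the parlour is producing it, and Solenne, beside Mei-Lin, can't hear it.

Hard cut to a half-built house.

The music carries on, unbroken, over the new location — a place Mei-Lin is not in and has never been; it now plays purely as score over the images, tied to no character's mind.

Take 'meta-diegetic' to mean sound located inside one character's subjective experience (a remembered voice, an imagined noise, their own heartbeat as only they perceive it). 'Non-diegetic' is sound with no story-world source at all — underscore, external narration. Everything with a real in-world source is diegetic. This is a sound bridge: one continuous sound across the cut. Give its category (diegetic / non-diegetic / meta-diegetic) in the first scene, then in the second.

meta-diegetic, non-diegetic

Scene one: the music exists only inside Mei-Lin's mind; Solenne can't hear it → meta-diegetic.
Scene two: it's detached from Mei-Lin entirely and plays over unrelated images with no in-world source — conventional underscore → non-diegetic.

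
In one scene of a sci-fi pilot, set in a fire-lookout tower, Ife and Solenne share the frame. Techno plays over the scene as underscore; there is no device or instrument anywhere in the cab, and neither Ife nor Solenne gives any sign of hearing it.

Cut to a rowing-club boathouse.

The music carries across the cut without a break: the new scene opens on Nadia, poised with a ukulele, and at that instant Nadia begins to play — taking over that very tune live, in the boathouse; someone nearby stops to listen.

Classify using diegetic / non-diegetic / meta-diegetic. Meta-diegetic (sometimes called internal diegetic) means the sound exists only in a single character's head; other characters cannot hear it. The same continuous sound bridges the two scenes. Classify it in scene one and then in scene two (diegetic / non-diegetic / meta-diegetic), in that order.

Scene one: there's no in-world source anywhere and no character hears it — underscore for the audience only → non-diegetic.
Scene two: from the moment Nadia starts playing, the tune is being performed on a ukulele inside the story world and another character hears it → diegetic.

non-diegetic, diegetic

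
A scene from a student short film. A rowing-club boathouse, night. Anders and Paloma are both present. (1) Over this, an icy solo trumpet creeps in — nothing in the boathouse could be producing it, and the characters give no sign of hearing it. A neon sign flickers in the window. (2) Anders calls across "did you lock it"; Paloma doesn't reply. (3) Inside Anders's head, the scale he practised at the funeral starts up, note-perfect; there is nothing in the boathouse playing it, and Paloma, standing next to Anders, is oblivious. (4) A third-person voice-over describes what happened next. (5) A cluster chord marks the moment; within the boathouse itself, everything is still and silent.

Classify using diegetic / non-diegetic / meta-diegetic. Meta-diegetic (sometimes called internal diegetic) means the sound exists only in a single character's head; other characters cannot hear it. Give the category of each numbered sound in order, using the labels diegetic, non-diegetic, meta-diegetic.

non-diegetic, diegetic, meta-diegetic, non-diegetic, non-diegetic

(1) it has no source in the story world and no character can hear it — it's underscore → non-diegetic.
(2) on-screen dialogue — Anders speaks and Paloma is there to hear → diegetic.
(3) it lives in Anders's subjectivity, not in the boathouse → meta-diegetic.
Sound (4): external voice-over — not a character, not heard by anyone in the scene, so non-diegetic.
(5) is non-diegetic: nothing in the scene produces it; it's an accent added for the audience.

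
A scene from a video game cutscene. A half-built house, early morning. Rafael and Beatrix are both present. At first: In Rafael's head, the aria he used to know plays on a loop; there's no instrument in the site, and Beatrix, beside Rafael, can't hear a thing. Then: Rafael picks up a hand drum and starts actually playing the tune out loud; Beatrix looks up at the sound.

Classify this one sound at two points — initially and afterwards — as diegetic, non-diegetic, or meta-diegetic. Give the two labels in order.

Initially: the tune exists only as Rafael's private memory; Beatrix can't hear it → meta-diegetic.
Afterwards: Rafael is now producing it live on a hand drum, in the room, and Beatrix hears it → diegetic.

meta-diegetic, diegetic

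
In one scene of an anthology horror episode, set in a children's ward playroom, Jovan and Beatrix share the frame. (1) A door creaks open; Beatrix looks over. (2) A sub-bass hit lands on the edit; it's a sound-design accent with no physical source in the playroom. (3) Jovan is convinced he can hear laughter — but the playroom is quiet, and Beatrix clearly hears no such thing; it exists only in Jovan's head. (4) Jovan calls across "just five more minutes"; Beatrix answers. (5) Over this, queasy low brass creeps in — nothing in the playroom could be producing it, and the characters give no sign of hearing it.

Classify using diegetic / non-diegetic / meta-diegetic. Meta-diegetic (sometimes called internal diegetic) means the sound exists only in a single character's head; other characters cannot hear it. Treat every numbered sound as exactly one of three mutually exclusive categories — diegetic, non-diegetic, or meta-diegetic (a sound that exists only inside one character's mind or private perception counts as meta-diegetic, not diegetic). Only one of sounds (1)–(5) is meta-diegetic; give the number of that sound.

3

Sound (1): an in-world source (a door); characters could hear it, so diegetic.
Sound (2): an editorial stinger — it belongs to the cut, not the story world, so non-diegetic.
(3) is meta-diegetic: the sound is imagined by Jovan; nothing in the story world is producing it and Beatrix can't hear it.
Sound (4): spoken by a character present in the story world, so diegetic.
Sound (5): it has no source in the story world and no character can hear it — it's underscore, so non-diegetic.
Only (3) is meta-diegetic.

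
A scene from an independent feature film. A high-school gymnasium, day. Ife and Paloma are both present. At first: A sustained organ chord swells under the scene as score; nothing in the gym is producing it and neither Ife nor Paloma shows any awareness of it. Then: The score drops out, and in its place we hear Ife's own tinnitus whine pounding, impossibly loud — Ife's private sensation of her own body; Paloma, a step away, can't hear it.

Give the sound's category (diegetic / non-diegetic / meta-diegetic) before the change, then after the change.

non-diegetic, meta-diegetic

Before the change: underscore with no in-world source, inaudible to the characters → non-diegetic.
After the change: the body sound is Ife's subjective perception alone — Paloma can't hear it → meta-diegetic.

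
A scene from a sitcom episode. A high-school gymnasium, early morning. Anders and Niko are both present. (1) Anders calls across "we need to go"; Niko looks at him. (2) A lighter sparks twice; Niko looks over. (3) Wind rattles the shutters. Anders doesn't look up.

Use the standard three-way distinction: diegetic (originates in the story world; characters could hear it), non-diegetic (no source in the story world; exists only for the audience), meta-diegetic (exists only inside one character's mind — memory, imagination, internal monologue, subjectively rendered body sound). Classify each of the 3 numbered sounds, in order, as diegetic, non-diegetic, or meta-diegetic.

Sound (1): on-screen dialogue — Anders speaks and Niko is there to hear, so diegetic.
(2) a lighter is a real object/event in the scene's world → diegetic.
(3) is diegetic: wind is part of the location's real environment.

diegetic, diegetic, diegetic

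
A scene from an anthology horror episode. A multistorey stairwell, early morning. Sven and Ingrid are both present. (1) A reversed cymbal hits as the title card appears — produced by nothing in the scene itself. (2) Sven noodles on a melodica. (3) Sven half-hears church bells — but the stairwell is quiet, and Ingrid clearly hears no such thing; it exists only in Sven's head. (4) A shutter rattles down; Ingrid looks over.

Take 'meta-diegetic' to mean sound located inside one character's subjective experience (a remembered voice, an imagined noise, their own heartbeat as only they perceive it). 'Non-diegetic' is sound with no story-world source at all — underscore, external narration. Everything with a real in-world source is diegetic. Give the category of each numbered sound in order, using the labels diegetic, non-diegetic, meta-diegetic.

Sound (1): nothing in the scene produces it; it's an accent added for the audience, so non-diegetic.
Sound (2): Sven is producing the music live, in the story world, so diegetic.
(3) Sven alone 'hears' it — an imagined sound, not present in the space → meta-diegetic.
Sound (4): the sound comes from a shutter physically present in the location, so diegetic.

non-diegetic, diegetic, meta-diegetic, diegetic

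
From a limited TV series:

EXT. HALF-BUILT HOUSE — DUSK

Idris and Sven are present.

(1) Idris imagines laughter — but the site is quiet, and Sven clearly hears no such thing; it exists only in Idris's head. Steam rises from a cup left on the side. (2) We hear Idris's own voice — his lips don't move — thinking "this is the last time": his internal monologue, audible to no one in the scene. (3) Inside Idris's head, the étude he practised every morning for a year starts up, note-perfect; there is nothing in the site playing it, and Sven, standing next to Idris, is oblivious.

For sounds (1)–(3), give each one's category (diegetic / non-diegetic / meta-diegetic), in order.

meta-diegetic, meta-diegetic, meta-diegetic

Sound (1): subjective to Idris: the site is silent and Sven hears nothing, so meta-diegetic.
Sound (2): it's Idris's unspoken thought, heard only by the audience via his subjectivity, so meta-diegetic.
Sound (3): remembered music, private to Idris — Sven is oblivious because it isn't in the room, so meta-diegetic.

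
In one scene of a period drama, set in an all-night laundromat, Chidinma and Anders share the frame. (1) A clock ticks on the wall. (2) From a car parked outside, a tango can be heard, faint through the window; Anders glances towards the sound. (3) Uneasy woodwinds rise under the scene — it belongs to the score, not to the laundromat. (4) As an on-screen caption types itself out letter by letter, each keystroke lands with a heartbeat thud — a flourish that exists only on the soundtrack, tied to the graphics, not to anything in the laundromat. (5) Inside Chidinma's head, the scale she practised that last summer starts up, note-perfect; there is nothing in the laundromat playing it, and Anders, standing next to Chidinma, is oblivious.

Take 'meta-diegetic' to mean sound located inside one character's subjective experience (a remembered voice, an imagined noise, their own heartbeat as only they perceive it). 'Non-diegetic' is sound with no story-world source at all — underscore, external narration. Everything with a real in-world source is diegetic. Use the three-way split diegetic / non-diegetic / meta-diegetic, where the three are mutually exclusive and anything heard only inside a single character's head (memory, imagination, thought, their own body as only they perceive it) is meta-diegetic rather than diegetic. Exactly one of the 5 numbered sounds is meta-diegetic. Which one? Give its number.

Sound (1): the sound comes from a clock physically present in the location, so diegetic.
Sound (2): the music has an off-screen but real-world source and a character hears it, so diegetic.
(3) is non-diegetic: score with no on-screen or off-screen source; it exists for the audience alone.
Sound (4): it accompanies on-screen graphics, not anything inside the story world, so non-diegetic.
Sound (5): it lives in Chidinma's subjectivity, not in the laundromat, so meta-diegetic.
Only (5) is meta-diegetic.

5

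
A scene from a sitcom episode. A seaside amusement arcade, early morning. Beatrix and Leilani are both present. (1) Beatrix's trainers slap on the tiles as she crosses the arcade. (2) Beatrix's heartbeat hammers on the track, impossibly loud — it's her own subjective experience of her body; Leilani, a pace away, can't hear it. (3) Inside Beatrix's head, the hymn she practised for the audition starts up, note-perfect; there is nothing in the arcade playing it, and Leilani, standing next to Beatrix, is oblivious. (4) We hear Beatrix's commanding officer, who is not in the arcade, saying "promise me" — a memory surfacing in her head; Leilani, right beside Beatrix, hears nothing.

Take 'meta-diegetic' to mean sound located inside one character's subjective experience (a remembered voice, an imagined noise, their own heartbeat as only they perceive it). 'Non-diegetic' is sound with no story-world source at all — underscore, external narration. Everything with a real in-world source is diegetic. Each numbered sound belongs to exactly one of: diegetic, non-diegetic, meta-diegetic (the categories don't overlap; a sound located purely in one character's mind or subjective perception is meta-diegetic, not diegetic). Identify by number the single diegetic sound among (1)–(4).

1

(1) Beatrix's footsteps are produced in the story world → diegetic.
(2) is meta-diegetic: a subjective body sound — Beatrix's private perception, inaudible to Leilani.
(3) remembered music, private to Beatrix — Leilani is oblivious because it isn't in the room → meta-diegetic.
(4) is meta-diegetic: it's Beatrix's recollection rendered as sound; the other character can't hear it.
Only (1) is diegetic.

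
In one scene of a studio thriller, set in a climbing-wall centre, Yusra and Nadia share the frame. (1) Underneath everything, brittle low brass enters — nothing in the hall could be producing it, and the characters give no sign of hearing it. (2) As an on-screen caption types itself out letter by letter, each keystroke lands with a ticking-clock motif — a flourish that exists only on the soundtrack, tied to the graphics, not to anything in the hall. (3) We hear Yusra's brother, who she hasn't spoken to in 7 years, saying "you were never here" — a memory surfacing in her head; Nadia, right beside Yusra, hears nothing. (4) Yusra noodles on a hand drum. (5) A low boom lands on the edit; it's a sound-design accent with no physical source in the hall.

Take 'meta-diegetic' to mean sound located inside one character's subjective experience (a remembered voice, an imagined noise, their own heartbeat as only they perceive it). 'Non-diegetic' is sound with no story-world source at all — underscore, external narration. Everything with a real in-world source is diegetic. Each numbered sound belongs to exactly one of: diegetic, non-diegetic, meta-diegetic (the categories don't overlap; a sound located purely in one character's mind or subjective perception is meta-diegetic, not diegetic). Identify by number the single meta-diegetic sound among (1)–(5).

3

Sound (1): nothing in the hall produces it and the characters don't hear it — pure soundtrack, so non-diegetic.
(2) it accompanies on-screen graphics, not anything inside the story world → non-diegetic.
(3) it's Yusra's recollection rendered as sound; the other character can't hear it → meta-diegetic.
(4) is diegetic: the instrument and the performer are both in the scene.
Sound (5): it's a sound-design accent with no in-world source; no one in the scene can hear it, so non-diegetic.
Only (3) is meta-diegetic.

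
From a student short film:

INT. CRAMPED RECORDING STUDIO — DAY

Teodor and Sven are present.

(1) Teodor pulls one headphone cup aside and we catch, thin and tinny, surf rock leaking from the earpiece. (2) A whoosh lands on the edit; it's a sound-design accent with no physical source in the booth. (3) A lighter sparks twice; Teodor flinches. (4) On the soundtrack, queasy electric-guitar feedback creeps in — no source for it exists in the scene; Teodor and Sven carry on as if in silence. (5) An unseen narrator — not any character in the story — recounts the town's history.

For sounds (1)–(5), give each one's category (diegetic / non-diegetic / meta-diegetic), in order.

Sound (1): it's leaking from a physical pair of headphones in the scene, so diegetic.
(2) is non-diegetic: an editorial stinger — it belongs to the cut, not the story world.
(3) is diegetic: an in-world source (a lighter); characters could hear it.
(4) is non-diegetic: nothing in the booth produces it and the characters don't hear it — pure soundtrack.
Sound (5): the narrator exists outside the story world, addressing only the audience, so non-diegetic.

diegetic, non-diegetic, diegetic, non-diegetic, non-diegetic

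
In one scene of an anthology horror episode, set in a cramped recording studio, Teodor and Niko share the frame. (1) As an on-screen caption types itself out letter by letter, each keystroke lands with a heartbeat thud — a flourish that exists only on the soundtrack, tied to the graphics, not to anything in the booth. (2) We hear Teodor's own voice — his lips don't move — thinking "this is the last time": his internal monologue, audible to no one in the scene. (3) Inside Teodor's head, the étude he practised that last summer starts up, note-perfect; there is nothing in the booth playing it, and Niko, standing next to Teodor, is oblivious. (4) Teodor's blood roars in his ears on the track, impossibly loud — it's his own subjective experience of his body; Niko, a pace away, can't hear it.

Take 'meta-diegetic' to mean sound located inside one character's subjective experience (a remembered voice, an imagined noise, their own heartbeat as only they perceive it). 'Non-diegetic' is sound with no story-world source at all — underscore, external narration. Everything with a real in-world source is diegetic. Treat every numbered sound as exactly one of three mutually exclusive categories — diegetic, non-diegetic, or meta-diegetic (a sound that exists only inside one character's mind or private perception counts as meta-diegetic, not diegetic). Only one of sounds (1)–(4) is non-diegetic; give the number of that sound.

1

Sound (1): it accompanies on-screen graphics, not anything inside the story world, so non-diegetic.
(2) Teodor's thought-voice: a private mental sound no other character can hear → meta-diegetic.
(3) is meta-diegetic: it lives in Teodor's subjectivity, not in the booth.
(4) point-of-audition from inside Teodor's body; not a sound in the room → meta-diegetic.
Only (1) is non-diegetic.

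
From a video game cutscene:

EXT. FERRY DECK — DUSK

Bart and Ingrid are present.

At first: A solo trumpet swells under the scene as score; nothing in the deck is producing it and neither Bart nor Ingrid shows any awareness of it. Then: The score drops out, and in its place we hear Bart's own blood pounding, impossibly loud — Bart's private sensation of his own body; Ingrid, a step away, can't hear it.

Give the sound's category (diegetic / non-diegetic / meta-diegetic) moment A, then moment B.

Moment A: underscore with no in-world source, inaudible to the characters → non-diegetic.
Moment B: the body sound is Bart's subjective perception alone — Ingrid can't hear it → meta-diegetic.

non-diegetic, meta-diegetic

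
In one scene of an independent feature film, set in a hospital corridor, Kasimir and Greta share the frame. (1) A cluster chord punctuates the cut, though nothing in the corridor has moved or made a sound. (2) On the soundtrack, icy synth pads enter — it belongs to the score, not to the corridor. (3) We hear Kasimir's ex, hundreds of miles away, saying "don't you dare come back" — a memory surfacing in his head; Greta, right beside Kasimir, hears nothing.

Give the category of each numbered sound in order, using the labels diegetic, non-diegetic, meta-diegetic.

non-diegetic, non-diegetic, meta-diegetic

(1) is non-diegetic: nothing in the scene produces it; it's an accent added for the audience.
(2) score with no on-screen or off-screen source; it exists for the audience alone → non-diegetic.
(3) the voice is a memory playing only inside Kasimir's mind; Greta can't hear it → meta-diegetic.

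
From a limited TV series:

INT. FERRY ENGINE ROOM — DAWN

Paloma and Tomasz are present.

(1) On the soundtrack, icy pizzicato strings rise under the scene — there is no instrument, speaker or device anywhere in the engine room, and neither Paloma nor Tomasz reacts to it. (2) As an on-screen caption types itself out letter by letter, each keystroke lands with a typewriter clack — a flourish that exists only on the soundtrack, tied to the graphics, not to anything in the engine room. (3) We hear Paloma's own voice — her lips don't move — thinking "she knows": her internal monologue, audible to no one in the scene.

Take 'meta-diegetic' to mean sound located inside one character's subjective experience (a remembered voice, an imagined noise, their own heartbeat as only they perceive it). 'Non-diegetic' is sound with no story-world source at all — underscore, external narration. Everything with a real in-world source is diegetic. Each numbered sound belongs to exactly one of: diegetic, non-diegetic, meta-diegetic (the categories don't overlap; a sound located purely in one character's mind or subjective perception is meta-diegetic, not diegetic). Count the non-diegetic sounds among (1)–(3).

(1) is non-diegetic: nothing in the engine room produces it and the characters don't hear it — pure soundtrack.
(2) it accompanies on-screen graphics, not anything inside the story world → non-diegetic.
(3) internal monologue — inside Paloma's mind, not spoken into the scene → meta-diegetic.
Non-diegetic: (1), (2) — that's 2.

2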